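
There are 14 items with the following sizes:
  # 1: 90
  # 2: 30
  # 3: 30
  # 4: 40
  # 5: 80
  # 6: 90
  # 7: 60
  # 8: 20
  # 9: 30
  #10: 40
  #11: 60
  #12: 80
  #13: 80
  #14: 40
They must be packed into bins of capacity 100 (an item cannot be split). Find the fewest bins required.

Total = 90 + 90 + 80 + 80 + 80 + 60 + 60 + 40 + 40 + 40 + 30 + 30 + 30 + 20 = 770.
Lower bound: ⌈770/100⌉ = 8 bins.
A packing using 9 bins:
  bin 1: 90 = 90
  bin 2: 90 = 90
  bin 3: 80 + 20 = 100
  bin 4: 80 = 80
  bin 5: 80 = 80
  bin 6: 60 + 40 = 100
  bin 7: 60 + 40 = 100
  bin 8: 40 + 30 + 30 = 100
  bin 9: 30 = 30
No arrangement into 8 bins stays within capacity, so 9 is optimal.

9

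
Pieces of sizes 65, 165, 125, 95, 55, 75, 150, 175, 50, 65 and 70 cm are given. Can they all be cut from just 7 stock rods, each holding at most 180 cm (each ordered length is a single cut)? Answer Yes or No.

Yes

A valid assignment using 7 stock rods:
  stock rod 1: 175 = 175
  stock rod 2: 165 = 165
  stock rod 3: 150 = 150
  stock rod 4: 125 + 55 = 180
  stock rod 5: 95 + 75 = 170
  stock rod 6: 70 + 65 = 135
  stock rod 7: 65 + 50 = 115
Every load is within 180 cm, so 7 stock rods suffice.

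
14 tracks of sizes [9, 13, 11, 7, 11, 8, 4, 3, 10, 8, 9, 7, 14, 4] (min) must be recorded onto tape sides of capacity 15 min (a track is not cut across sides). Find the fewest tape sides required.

9

Total = 14 + 13 + 11 + 11 + 10 + 9 + 9 + 8 + 8 + 7 + 7 + 4 + 4 + 3 = 118 min.
Lower bound: ⌈118/15⌉ = 8 tape sides.
Also, 9 tracks each exceed 15/2 min, and no two of those can share a side, so at least 9 tape sides are needed.
A packing using 9 tape sides:
  side 1: 14 = 14
  side 2: 13 = 13
  side 3: 11 + 4 = 15
  side 4: 11 + 4 = 15
  side 5: 10 + 3 = 13
  side 6: 9 = 9
  side 7: 9 = 9
  side 8: 8 + 7 = 15
  side 9: 8 + 7 = 15
This matches the lower bound, so 9 is optimal.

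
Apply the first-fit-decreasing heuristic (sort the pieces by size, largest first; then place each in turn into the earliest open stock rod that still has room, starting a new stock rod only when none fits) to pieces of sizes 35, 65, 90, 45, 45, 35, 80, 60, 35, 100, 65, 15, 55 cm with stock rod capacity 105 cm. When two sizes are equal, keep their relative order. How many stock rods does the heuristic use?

Sorted descending: 100, 90, 80, 65, 65, 60, 55, 45, 45, 35, 35, 35, 15.
  100 → stock rod 1 (new)  [load 100/105]
  90 → stock rod 2 (new)  [load 90/105]
  80 → stock rod 3 (new)  [load 80/105]
  65 → stock rod 4 (new)  [load 65/105]
  65 → stock rod 5 (new)  [load 65/105]
  60 → stock rod 6 (new)  [load 60/105]
  55 → stock rod 7 (new)  [load 55/105]
  45 → stock rod 6  [load 105/105]
  45 → stock rod 7  [load 100/105]
  35 → stock rod 4  [load 100/105]
  35 → stock rod 5  [load 100/105]
  35 → stock rod 8 (new)  [load 35/105]
  15 → stock rod 2  [load 105/105]
8 stock rods opened.

8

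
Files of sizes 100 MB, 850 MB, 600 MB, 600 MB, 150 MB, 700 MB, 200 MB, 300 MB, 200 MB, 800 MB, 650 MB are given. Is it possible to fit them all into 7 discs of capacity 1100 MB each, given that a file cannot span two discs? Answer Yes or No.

A valid assignment using 6 discs:
  disc 1: 850 + 200 = 1050
  disc 2: 800 + 300 = 1100
  disc 3: 700 + 200 + 150 = 1050
  disc 4: 650 + 100 = 750
  disc 5: 600 = 600
  disc 6: 600 = 600
That uses only 6 ≤ 7, so 7 discs are enough.

Yes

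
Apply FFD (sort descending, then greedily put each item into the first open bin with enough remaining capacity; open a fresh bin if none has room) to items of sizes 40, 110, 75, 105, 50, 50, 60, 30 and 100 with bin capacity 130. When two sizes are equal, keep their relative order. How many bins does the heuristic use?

6

Sorted descending: 110, 105, 100, 75, 60, 50, 50, 40, 30.
  110 → bin 1 (new)  [load 110/130]
  105 → bin 2 (new)  [load 105/130]
  100 → bin 3 (new)  [load 100/130]
  75 → bin 4 (new)  [load 75/130]
  60 → bin 5 (new)  [load 60/130]
  50 → bin 4  [load 125/130]
  50 → bin 5  [load 110/130]
  40 → bin 6 (new)  [load 40/130]
  30 → bin 3  [load 130/130]
6 bins opened.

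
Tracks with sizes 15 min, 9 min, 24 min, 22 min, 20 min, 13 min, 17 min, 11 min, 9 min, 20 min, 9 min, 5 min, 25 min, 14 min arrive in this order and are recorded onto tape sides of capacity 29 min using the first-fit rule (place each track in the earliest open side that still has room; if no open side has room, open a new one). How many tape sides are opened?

9

  15 → side 1 (new)  [load 15/29]
  9 → side 1  [load 24/29]
  24 → side 2 (new)  [load 24/29]
  22 → side 3 (new)  [load 22/29]
  20 → side 4 (new)  [load 20/29]
  13 → side 5 (new)  [load 13/29]
  17 → side 6 (new)  [load 17/29]
  11 → side 5  [load 24/29]
  9 → side 4  [load 29/29]
  20 → side 7 (new)  [load 20/29]
  9 → side 6  [load 26/29]
  5 → side 1  [load 29/29]
  25 → side 8 (new)  [load 25/29]
  14 → side 9 (new)  [load 14/29]
9 tape sides opened.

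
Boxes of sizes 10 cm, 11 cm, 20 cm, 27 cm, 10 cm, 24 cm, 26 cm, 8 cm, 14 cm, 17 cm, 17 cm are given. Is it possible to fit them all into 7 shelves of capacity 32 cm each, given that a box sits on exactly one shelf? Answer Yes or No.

A valid assignment using 7 shelves:
  shelf 1: 27 = 27
  shelf 2: 26 = 26
  shelf 3: 24 + 8 = 32
  shelf 4: 20 + 11 = 31
  shelf 5: 17 + 14 = 31
  shelf 6: 17 + 10 = 27
  shelf 7: 10 = 10
Every load is within 32 cm, so 7 shelves suffice.

Yes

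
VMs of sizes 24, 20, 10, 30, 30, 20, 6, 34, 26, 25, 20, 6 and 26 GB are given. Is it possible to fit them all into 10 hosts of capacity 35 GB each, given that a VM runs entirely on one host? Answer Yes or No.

A valid assignment using 10 hosts:
  host 1: 34 = 34
  host 2: 30 = 30
  host 3: 30 = 30
  host 4: 26 + 6 = 32
  host 5: 26 + 6 = 32
  host 6: 25 + 10 = 35
  host 7: 24 = 24
  host 8: 20 = 20
  host 9: 20 = 20
  host 10: 20 = 20
Every load is within 35 GB, so 10 hosts suffice.

Yes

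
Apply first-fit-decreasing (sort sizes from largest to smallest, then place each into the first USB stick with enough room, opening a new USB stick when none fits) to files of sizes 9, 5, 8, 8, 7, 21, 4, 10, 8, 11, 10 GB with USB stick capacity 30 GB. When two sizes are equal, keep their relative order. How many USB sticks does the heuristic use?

4

Sorted descending: 21, 11, 10, 10, 9, 8, 8, 8, 7, 5, 4.
  21 → USB stick 1 (new)  [load 21/30]
  11 → USB stick 2 (new)  [load 11/30]
  10 → USB stick 2  [load 21/30]
  10 → USB stick 3 (new)  [load 10/30]
  9 → USB stick 1  [load 30/30]
  8 → USB stick 2  [load 29/30]
  8 → USB stick 3  [load 18/30]
  8 → USB stick 3  [load 26/30]
  7 → USB stick 4 (new)  [load 7/30]
  5 → USB stick 4  [load 12/30]
  4 → USB stick 3  [load 30/30]
4 USB sticks opened.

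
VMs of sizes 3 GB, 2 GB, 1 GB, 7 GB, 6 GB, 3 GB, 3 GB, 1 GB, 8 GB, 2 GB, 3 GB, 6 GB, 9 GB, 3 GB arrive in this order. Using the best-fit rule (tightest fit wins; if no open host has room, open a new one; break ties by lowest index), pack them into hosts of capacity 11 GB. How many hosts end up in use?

6

  3 → host 1 (new)  [load 3/11]
  2 → host 1  [load 5/11]
  1 → host 1  [load 6/11]
  7 → host 2 (new)  [load 7/11]
  6 → host 3 (new)  [load 6/11]
  3 → host 2  [load 10/11]
  3 → host 1  [load 9/11]
  1 → host 2  [load 11/11]
  8 → host 4 (new)  [load 8/11]
  2 → host 1  [load 11/11]
  3 → host 4  [load 11/11]
  6 → host 5 (new)  [load 6/11]
  9 → host 6 (new)  [load 9/11]
  3 → host 3  [load 9/11]
6 hosts opened.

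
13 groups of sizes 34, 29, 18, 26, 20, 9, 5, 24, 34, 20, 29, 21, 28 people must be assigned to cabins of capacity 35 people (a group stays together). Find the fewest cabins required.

11

Total = 34 + 34 + 29 + 29 + 28 + 26 + 24 + 21 + 20 + 20 + 18 + 9 + 5 = 297 people.
Lower bound: ⌈297/35⌉ = 9 cabins.
Also, 11 groups each exceed 35/2 people, and no two of those can share a cabin, so at least 11 cabins are needed.
A packing using 11 cabins:
  cabin 1: 34 = 34
  cabin 2: 34 = 34
  cabin 3: 29 + 5 = 34
  cabin 4: 29 = 29
  cabin 5: 28 = 28
  cabin 6: 26 + 9 = 35
  cabin 7: 24 = 24
  cabin 8: 21 = 21
  cabin 9: 20 = 20
  cabin 10: 20 = 20
  cabin 11: 18 = 18
This matches the lower bound, so 11 is optimal.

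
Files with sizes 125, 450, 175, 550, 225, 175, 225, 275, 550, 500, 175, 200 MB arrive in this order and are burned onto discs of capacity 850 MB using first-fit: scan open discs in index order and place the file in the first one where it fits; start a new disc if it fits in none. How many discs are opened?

  125 → disc 1 (new)  [load 125/850]
  450 → disc 1  [load 575/850]
  175 → disc 1  [load 750/850]
  550 → disc 2 (new)  [load 550/850]
  225 → disc 2  [load 775/850]
  175 → disc 3 (new)  [load 175/850]
  225 → disc 3  [load 400/850]
  275 → disc 3  [load 675/850]
  550 → disc 4 (new)  [load 550/850]
  500 → disc 5 (new)  [load 500/850]
  175 → disc 3  [load 850/850]
  200 → disc 4  [load 750/850]
5 discs opened.

5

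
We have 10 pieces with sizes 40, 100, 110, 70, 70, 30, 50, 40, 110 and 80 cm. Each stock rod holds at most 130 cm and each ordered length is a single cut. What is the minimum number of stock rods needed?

6

Total = 110 + 110 + 100 + 80 + 70 + 70 + 50 + 40 + 40 + 30 = 700 cm.
Lower bound: ⌈700/130⌉ = 6 stock rods.
A packing using 6 stock rods:
  stock rod 1: 110 = 110
  stock rod 2: 110 = 110
  stock rod 3: 100 + 30 = 130
  stock rod 4: 80 + 50 = 130
  stock rod 5: 70 + 40 = 110
  stock rod 6: 70 + 40 = 110
This matches the lower bound, so 6 is optimal.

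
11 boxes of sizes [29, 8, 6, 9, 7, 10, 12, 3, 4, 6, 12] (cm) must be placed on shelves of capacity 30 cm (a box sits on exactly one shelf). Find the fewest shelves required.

4

Total = 29 + 12 + 12 + 10 + 9 + 8 + 7 + 6 + 6 + 4 + 3 = 106 cm.
Lower bound: ⌈106/30⌉ = 4 shelves.
A packing using 4 shelves:
  shelf 1: 29 = 29
  shelf 2: 12 + 12 + 6 = 30
  shelf 3: 10 + 9 + 8 + 3 = 30
  shelf 4: 7 + 6 + 4 = 17
This matches the lower bound, so 4 is optimal.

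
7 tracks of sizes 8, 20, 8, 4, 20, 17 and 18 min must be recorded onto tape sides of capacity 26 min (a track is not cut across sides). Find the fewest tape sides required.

Total = 20 + 20 + 18 + 17 + 8 + 8 + 4 = 95 min.
Lower bound: ⌈95/26⌉ = 4 tape sides.
A packing using 4 tape sides:
  side 1: 20 + 4 = 24
  side 2: 20 = 20
  side 3: 18 + 8 = 26
  side 4: 17 + 8 = 25
This matches the lower bound, so 4 is optimal.

4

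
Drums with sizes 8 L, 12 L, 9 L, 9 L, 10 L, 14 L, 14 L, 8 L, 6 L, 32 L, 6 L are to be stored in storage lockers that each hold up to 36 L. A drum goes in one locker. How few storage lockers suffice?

Total = 32 + 14 + 14 + 12 + 10 + 9 + 9 + 8 + 8 + 6 + 6 = 128 L.
Lower bound: ⌈128/36⌉ = 4 storage lockers.
A packing using 4 storage lockers:
  locker 1: 32 = 32
  locker 2: 14 + 14 + 8 = 36
  locker 3: 12 + 10 + 9 = 31
  locker 4: 9 + 8 + 6 + 6 = 29
This matches the lower bound, so 4 is optimal.

4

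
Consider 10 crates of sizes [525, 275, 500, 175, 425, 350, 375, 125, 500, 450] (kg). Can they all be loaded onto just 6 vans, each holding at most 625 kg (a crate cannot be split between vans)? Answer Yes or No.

No

Total = 3700 kg; ⌈3700/625⌉ = 6.
7 crates each exceed half the capacity and cannot share a van, forcing at least 7 vans.
At least 7 vans are required, but only 6 are allowed.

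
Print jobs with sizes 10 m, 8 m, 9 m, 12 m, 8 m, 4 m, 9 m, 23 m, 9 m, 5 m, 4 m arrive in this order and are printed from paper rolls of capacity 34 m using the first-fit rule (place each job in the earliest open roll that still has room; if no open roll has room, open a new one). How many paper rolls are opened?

4

  10 → roll 1 (new)  [load 10/34]
  8 → roll 1  [load 18/34]
  9 → roll 1  [load 27/34]
  12 → roll 2 (new)  [load 12/34]
  8 → roll 2  [load 20/34]
  4 → roll 1  [load 31/34]
  9 → roll 2  [load 29/34]
  23 → roll 3 (new)  [load 23/34]
  9 → roll 3  [load 32/34]
  5 → roll 2  [load 34/34]
  4 → roll 4 (new)  [load 4/34]
4 paper rolls opened.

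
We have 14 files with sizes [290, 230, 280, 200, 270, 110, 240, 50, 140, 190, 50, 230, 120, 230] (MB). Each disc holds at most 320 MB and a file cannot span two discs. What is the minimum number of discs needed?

Total = 290 + 280 + 270 + 240 + 230 + 230 + 230 + 200 + 190 + 140 + 120 + 110 + 50 + 50 = 2630 MB.
Lower bound: ⌈2630/320⌉ = 9 discs.
A packing using 10 discs:
  disc 1: 290 = 290
  disc 2: 280 = 280
  disc 3: 270 + 50 = 320
  disc 4: 240 + 50 = 290
  disc 5: 230 = 230
  disc 6: 230 = 230
  disc 7: 230 = 230
  disc 8: 200 + 120 = 320
  disc 9: 190 + 110 = 300
  disc 10: 140 = 140
No arrangement into 9 discs stays within capacity, so 10 is optimal.

10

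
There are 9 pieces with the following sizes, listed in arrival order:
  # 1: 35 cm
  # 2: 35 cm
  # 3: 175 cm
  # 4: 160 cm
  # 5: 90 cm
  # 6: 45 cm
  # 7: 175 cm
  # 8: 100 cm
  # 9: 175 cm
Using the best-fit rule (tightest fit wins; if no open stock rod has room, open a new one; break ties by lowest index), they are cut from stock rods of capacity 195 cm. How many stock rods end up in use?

6

  35 → stock rod 1 (new)  [load 35/195]
  35 → stock rod 1  [load 70/195]
  175 → stock rod 2 (new)  [load 175/195]
  160 → stock rod 3 (new)  [load 160/195]
  90 → stock rod 1  [load 160/195]
  45 → stock rod 4 (new)  [load 45/195]
  175 → stock rod 5 (new)  [load 175/195]
  100 → stock rod 4  [load 145/195]
  175 → stock rod 6 (new)  [load 175/195]
6 stock rods opened.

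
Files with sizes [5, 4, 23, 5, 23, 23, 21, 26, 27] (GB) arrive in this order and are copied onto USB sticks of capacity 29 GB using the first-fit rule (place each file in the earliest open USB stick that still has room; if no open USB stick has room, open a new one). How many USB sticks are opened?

7

  5 → USB stick 1 (new)  [load 5/29]
  4 → USB stick 1  [load 9/29]
  23 → USB stick 2 (new)  [load 23/29]
  5 → USB stick 1  [load 14/29]
  23 → USB stick 3 (new)  [load 23/29]
  23 → USB stick 4 (new)  [load 23/29]
  21 → USB stick 5 (new)  [load 21/29]
  26 → USB stick 6 (new)  [load 26/29]
  27 → USB stick 7 (new)  [load 27/29]
7 USB sticks opened.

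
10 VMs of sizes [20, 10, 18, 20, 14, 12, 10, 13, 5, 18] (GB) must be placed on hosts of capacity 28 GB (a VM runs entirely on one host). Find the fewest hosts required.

Total = 20 + 20 + 18 + 18 + 14 + 13 + 12 + 10 + 10 + 5 = 140 GB.
Lower bound: ⌈140/28⌉ = 5 hosts.
A packing using 6 hosts:
  host 1: 20 + 5 = 25
  host 2: 20 = 20
  host 3: 18 + 10 = 28
  host 4: 18 + 10 = 28
  host 5: 14 + 13 = 27
  host 6: 12 = 12
No arrangement into 5 hosts stays within capacity, so 6 is optimal.

6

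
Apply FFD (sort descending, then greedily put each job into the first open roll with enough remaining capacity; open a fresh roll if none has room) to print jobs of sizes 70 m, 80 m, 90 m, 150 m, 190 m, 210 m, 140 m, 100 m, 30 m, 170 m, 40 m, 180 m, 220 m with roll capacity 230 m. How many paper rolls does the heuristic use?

8

Sorted descending: 220, 210, 190, 180, 170, 150, 140, 100, 90, 80, 70, 40, 30.
  220 → roll 1 (new)  [load 220/230]
  210 → roll 2 (new)  [load 210/230]
  190 → roll 3 (new)  [load 190/230]
  180 → roll 4 (new)  [load 180/230]
  170 → roll 5 (new)  [load 170/230]
  150 → roll 6 (new)  [load 150/230]
  140 → roll 7 (new)  [load 140/230]
  100 → roll 8 (new)  [load 100/230]
  90 → roll 7  [load 230/230]
  80 → roll 6  [load 230/230]
  70 → roll 8  [load 170/230]
  40 → roll 3  [load 230/230]
  30 → roll 4  [load 210/230]
8 paper rolls opened.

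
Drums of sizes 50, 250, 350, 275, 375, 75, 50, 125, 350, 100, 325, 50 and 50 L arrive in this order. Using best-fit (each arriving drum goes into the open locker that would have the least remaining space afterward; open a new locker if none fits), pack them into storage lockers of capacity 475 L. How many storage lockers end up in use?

  50 → locker 1 (new)  [load 50/475]
  250 → locker 1  [load 300/475]
  350 → locker 2 (new)  [load 350/475]
  275 → locker 3 (new)  [load 275/475]
  375 → locker 4 (new)  [load 375/475]
  75 → locker 4  [load 450/475]
  50 → locker 2  [load 400/475]
  125 → locker 1  [load 425/475]
  350 → locker 5 (new)  [load 350/475]
  100 → locker 5  [load 450/475]
  325 → locker 6 (new)  [load 325/475]
  50 → locker 1  [load 475/475]
  50 → locker 2  [load 450/475]
6 storage lockers opened.

6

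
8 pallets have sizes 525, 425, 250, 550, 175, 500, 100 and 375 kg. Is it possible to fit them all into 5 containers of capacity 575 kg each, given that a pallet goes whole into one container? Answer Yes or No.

No

Total = 2900 kg; ⌈2900/575⌉ = 6.
At least 6 containers are required, but only 5 are allowed.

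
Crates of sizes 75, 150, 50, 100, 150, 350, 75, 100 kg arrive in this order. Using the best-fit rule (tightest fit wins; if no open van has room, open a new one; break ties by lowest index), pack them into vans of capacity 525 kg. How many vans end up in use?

  75 → van 1 (new)  [load 75/525]
  150 → van 1  [load 225/525]
  50 → van 1  [load 275/525]
  100 → van 1  [load 375/525]
  150 → van 1  [load 525/525]
  350 → van 2 (new)  [load 350/525]
  75 → van 2  [load 425/525]
  100 → van 2  [load 525/525]
2 vans opened.

2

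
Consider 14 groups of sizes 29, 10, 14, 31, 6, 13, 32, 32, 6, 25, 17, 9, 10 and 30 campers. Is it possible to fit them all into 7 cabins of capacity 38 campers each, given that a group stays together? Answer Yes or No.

Total = 264 campers; ⌈264/38⌉ = 7.
The bound of 7 does not rule out 7, but exhaustive search shows no assignment into 7 cabins of capacity 38 campers exists — the minimum is 8.

No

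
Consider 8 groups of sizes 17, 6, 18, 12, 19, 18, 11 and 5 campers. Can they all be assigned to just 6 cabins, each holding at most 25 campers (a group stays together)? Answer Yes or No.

Yes

A valid assignment using 5 cabins:
  cabin 1: 19 + 6 = 25
  cabin 2: 18 + 5 = 23
  cabin 3: 18 = 18
  cabin 4: 17 = 17
  cabin 5: 12 + 11 = 23
That uses only 5 ≤ 6, so 6 cabins are enough.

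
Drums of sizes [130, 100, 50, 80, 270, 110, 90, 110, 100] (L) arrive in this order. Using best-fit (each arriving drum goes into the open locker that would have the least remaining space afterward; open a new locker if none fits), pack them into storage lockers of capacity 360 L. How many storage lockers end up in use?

  130 → locker 1 (new)  [load 130/360]
  100 → locker 1  [load 230/360]
  50 → locker 1  [load 280/360]
  80 → locker 1  [load 360/360]
  270 → locker 2 (new)  [load 270/360]
  110 → locker 3 (new)  [load 110/360]
  90 → locker 2  [load 360/360]
  110 → locker 3  [load 220/360]
  100 → locker 3  [load 320/360]
3 storage lockers opened.

3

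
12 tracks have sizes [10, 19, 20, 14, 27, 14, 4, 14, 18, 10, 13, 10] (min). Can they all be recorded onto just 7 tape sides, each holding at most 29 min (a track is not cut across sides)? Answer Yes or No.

A valid assignment using 7 tape sides:
  side 1: 27 = 27
  side 2: 20 + 4 = 24
  side 3: 19 + 10 = 29
  side 4: 18 + 10 = 28
  side 5: 14 + 14 = 28
  side 6: 14 + 13 = 27
  side 7: 10 = 10
Every load is within 29 min, so 7 tape sides suffice.

Yes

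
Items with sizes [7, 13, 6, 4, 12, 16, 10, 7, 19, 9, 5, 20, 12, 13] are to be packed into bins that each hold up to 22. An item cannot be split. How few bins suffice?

Total = 20 + 19 + 16 + 13 + 13 + 12 + 12 + 10 + 9 + 7 + 7 + 6 + 5 + 4 = 153.
Lower bound: ⌈153/22⌉ = 7 bins.
A packing using 8 bins:
  bin 1: 20 = 20
  bin 2: 19 = 19
  bin 3: 16 + 6 = 22
  bin 4: 13 + 9 = 22
  bin 5: 13 + 7 = 20
  bin 6: 12 + 10 = 22
  bin 7: 12 + 7 = 19
  bin 8: 5 + 4 = 9
No arrangement into 7 bins stays within capacity, so 8 is optimal.

8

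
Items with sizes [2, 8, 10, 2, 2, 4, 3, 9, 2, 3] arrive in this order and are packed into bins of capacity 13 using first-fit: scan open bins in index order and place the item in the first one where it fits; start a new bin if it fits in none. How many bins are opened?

4

  2 → bin 1 (new)  [load 2/13]
  8 → bin 1  [load 10/13]
  10 → bin 2 (new)  [load 10/13]
  2 → bin 1  [load 12/13]
  2 → bin 2  [load 12/13]
  4 → bin 3 (new)  [load 4/13]
  3 → bin 3  [load 7/13]
  9 → bin 4 (new)  [load 9/13]
  2 → bin 3  [load 9/13]
  3 → bin 3  [load 12/13]
4 bins opened.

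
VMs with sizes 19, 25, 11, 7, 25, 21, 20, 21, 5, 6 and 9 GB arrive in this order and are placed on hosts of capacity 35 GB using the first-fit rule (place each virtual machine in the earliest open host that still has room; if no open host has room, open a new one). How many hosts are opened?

  19 → host 1 (new)  [load 19/35]
  25 → host 2 (new)  [load 25/35]
  11 → host 1  [load 30/35]
  7 → host 2  [load 32/35]
  25 → host 3 (new)  [load 25/35]
  21 → host 4 (new)  [load 21/35]
  20 → host 5 (new)  [load 20/35]
  21 → host 6 (new)  [load 21/35]
  5 → host 1  [load 35/35]
  6 → host 3  [load 31/35]
  9 → host 4  [load 30/35]
6 hosts opened.

6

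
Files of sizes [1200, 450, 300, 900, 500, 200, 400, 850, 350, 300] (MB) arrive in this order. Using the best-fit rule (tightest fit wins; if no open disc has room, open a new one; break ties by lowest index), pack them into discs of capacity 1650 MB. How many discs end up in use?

4

  1200 → disc 1 (new)  [load 1200/1650]
  450 → disc 1  [load 1650/1650]
  300 → disc 2 (new)  [load 300/1650]
  900 → disc 2  [load 1200/1650]
  500 → disc 3 (new)  [load 500/1650]
  200 → disc 2  [load 1400/1650]
  400 → disc 3  [load 900/1650]
  850 → disc 4 (new)  [load 850/1650]
  350 → disc 3  [load 1250/1650]
  300 → disc 3  [load 1550/1650]
4 discs opened.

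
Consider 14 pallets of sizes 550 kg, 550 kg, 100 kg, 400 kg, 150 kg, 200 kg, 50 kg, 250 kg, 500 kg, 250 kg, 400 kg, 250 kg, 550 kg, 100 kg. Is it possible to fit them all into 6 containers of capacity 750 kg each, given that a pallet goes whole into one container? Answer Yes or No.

Yes

A valid assignment using 6 containers:
  container 1: 550 + 200 = 750
  container 2: 550 + 150 + 50 = 750
  container 3: 550 + 100 + 100 = 750
  container 4: 500 + 250 = 750
  container 5: 400 + 250 = 650
  container 6: 400 + 250 = 650
Every load is within 750 kg, so 6 containers suffice.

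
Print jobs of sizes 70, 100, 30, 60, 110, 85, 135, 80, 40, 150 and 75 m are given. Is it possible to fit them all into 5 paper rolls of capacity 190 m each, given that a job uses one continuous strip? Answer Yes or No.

Total = 935 m; ⌈935/190⌉ = 5.
The bound of 5 does not rule out 5, but exhaustive search shows no assignment into 5 paper rolls of capacity 190 m exists — the minimum is 6.

No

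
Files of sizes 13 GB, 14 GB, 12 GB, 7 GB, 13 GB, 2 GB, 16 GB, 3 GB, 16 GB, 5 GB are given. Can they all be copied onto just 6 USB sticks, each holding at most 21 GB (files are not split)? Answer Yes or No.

Yes

A valid assignment using 6 USB sticks:
  USB stick 1: 16 + 5 = 21
  USB stick 2: 16 + 3 + 2 = 21
  USB stick 3: 14 + 7 = 21
  USB stick 4: 13 = 13
  USB stick 5: 13 = 13
  USB stick 6: 12 = 12
Every load is within 21 GB, so 6 USB sticks suffice.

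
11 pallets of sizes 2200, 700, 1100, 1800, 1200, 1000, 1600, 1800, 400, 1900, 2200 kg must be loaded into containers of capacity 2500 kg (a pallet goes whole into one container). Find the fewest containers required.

8

Total = 2200 + 2200 + 1900 + 1800 + 1800 + 1600 + 1200 + 1100 + 1000 + 700 + 400 = 15900 kg.
Lower bound: ⌈15900/2500⌉ = 7 containers.
A packing using 8 containers:
  container 1: 2200 = 2200
  container 2: 2200 = 2200
  container 3: 1900 + 400 = 2300
  container 4: 1800 + 700 = 2500
  container 5: 1800 = 1800
  container 6: 1600 = 1600
  container 7: 1200 + 1100 = 2300
  container 8: 1000 = 1000
No arrangement into 7 containers stays within capacity, so 8 is optimal.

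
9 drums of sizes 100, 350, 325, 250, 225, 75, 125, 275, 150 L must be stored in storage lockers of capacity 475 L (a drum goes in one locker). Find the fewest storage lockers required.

4

Total = 350 + 325 + 275 + 250 + 225 + 150 + 125 + 100 + 75 = 1875 L.
Lower bound: ⌈1875/475⌉ = 4 storage lockers.
A packing using 4 storage lockers:
  locker 1: 350 + 125 = 475
  locker 2: 325 + 150 = 475
  locker 3: 275 + 100 + 75 = 450
  locker 4: 250 + 225 = 475
This matches the lower bound, so 4 is optimal.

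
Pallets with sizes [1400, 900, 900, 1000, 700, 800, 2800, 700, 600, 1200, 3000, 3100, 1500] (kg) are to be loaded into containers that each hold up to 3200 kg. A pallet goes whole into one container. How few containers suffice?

Total = 3100 + 3000 + 2800 + 1500 + 1400 + 1200 + 1000 + 900 + 900 + 800 + 700 + 700 + 600 = 18600 kg.
Lower bound: ⌈18600/3200⌉ = 6 containers.
A packing using 7 containers:
  container 1: 3100 = 3100
  container 2: 3000 = 3000
  container 3: 2800 = 2800
  container 4: 1500 + 1400 = 2900
  container 5: 1200 + 1000 + 900 = 3100
  container 6: 900 + 800 + 700 + 700 = 3100
  container 7: 600 = 600
No arrangement into 6 containers stays within capacity, so 7 is optimal.

7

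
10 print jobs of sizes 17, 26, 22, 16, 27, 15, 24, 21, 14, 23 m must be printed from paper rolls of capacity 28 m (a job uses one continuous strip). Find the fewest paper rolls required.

10

Total = 27 + 26 + 24 + 23 + 22 + 21 + 17 + 16 + 15 + 14 = 205 m.
Lower bound: ⌈205/28⌉ = 8 paper rolls.
Also, 9 print jobs each exceed 14 m, and no two of those can share a roll, so at least 9 paper rolls are needed.
A packing using 10 paper rolls:
  roll 1: 27 = 27
  roll 2: 26 = 26
  roll 3: 24 = 24
  roll 4: 23 = 23
  roll 5: 22 = 22
  roll 6: 21 = 21
  roll 7: 17 = 17
  roll 8: 16 = 16
  roll 9: 15 = 15
  roll 10: 14 = 14
No arrangement into 9 paper rolls stays within capacity, so 10 is optimal.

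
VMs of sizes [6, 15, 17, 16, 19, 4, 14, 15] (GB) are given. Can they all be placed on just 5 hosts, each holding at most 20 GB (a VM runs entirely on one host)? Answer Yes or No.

Total = 106 GB; ⌈106/20⌉ = 6.
At least 6 hosts are required, but only 5 are allowed.

No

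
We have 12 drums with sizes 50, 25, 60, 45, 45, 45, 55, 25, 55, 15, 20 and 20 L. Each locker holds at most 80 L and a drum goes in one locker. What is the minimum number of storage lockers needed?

Total = 60 + 55 + 55 + 50 + 45 + 45 + 45 + 25 + 25 + 20 + 20 + 15 = 460 L.
Lower bound: ⌈460/80⌉ = 6 storage lockers.
Also, 7 drums each exceed 40 L, and no two of those can share a locker, so at least 7 storage lockers are needed.
A packing using 7 storage lockers:
  locker 1: 60 + 20 = 80
  locker 2: 55 + 25 = 80
  locker 3: 55 + 25 = 80
  locker 4: 50 + 20 = 70
  locker 5: 45 + 15 = 60
  locker 6: 45 = 45
  locker 7: 45 = 45
This matches the lower bound, so 7 is optimal.

7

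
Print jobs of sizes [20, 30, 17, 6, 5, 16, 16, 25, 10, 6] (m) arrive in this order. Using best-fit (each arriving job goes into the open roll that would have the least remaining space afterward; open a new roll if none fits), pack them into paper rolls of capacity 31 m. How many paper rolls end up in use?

  20 → roll 1 (new)  [load 20/31]
  30 → roll 2 (new)  [load 30/31]
  17 → roll 3 (new)  [load 17/31]
  6 → roll 1  [load 26/31]
  5 → roll 1  [load 31/31]
  16 → roll 4 (new)  [load 16/31]
  16 → roll 5 (new)  [load 16/31]
  25 → roll 6 (new)  [load 25/31]
  10 → roll 3  [load 27/31]
  6 → roll 6  [load 31/31]
6 paper rolls opened.

6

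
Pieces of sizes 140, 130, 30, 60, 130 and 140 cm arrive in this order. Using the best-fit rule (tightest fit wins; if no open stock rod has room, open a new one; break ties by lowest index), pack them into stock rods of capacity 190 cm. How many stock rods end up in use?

4

  140 → stock rod 1 (new)  [load 140/190]
  130 → stock rod 2 (new)  [load 130/190]
  30 → stock rod 1  [load 170/190]
  60 → stock rod 2  [load 190/190]
  130 → stock rod 3 (new)  [load 130/190]
  140 → stock rod 4 (new)  [load 140/190]
4 stock rods opened.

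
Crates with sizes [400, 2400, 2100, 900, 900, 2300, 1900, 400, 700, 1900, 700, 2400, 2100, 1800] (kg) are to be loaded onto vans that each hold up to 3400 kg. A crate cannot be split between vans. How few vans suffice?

8

Total = 2400 + 2400 + 2300 + 2100 + 2100 + 1900 + 1900 + 1800 + 900 + 900 + 700 + 700 + 400 + 400 = 20900 kg.
Lower bound: ⌈20900/3400⌉ = 7 vans.
Also, 8 crates each exceed 1700 kg, and no two of those can share a van, so at least 8 vans are needed.
A packing using 8 vans:
  van 1: 2400 + 900 = 3300
  van 2: 2400 + 900 = 3300
  van 3: 2300 + 700 + 400 = 3400
  van 4: 2100 + 700 + 400 = 3200
  van 5: 2100 = 2100
  van 6: 1900 = 1900
  van 7: 1900 = 1900
  van 8: 1800 = 1800
This matches the lower bound, so 8 is optimal.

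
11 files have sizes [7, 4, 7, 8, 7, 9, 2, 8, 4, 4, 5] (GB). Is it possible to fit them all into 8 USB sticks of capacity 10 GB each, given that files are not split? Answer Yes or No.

A valid assignment using 8 USB sticks:
  USB stick 1: 9 = 9
  USB stick 2: 8 + 2 = 10
  USB stick 3: 8 = 8
  USB stick 4: 7 = 7
  USB stick 5: 7 = 7
  USB stick 6: 7 = 7
  USB stick 7: 5 + 4 = 9
  USB stick 8: 4 + 4 = 8
Every load is within 10 GB, so 8 USB sticks suffice.

Yes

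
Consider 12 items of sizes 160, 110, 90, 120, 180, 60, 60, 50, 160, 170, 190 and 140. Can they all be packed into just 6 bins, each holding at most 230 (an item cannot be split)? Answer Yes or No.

No

Total = 1490; ⌈1490/230⌉ = 7.
At least 7 bins are required, but only 6 are allowed.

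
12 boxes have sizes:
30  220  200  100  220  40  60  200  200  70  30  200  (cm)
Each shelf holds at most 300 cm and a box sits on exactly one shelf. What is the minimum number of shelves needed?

6

Total = 220 + 220 + 200 + 200 + 200 + 200 + 100 + 70 + 60 + 40 + 30 + 30 = 1570 cm.
Lower bound: ⌈1570/300⌉ = 6 shelves.
A packing using 6 shelves:
  shelf 1: 220 + 70 = 290
  shelf 2: 220 + 60 = 280
  shelf 3: 200 + 100 = 300
  shelf 4: 200 + 40 + 30 + 30 = 300
  shelf 5: 200 = 200
  shelf 6: 200 = 200
This matches the lower bound, so 6 is optimal.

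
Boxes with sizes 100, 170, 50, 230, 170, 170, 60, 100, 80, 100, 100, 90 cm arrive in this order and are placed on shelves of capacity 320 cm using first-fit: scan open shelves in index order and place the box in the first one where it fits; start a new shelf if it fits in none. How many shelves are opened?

5

  100 → shelf 1 (new)  [load 100/320]
  170 → shelf 1  [load 270/320]
  50 → shelf 1  [load 320/320]
  230 → shelf 2 (new)  [load 230/320]
  170 → shelf 3 (new)  [load 170/320]
  170 → shelf 4 (new)  [load 170/320]
  60 → shelf 2  [load 290/320]
  100 → shelf 3  [load 270/320]
  80 → shelf 4  [load 250/320]
  100 → shelf 5 (new)  [load 100/320]
  100 → shelf 5  [load 200/320]
  90 → shelf 5  [load 290/320]
5 shelves opened.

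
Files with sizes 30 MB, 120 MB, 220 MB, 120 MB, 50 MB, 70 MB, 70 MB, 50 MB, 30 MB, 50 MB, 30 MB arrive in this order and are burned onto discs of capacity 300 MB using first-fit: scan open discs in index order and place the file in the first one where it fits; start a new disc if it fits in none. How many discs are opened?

  30 → disc 1 (new)  [load 30/300]
  120 → disc 1  [load 150/300]
  220 → disc 2 (new)  [load 220/300]
  120 → disc 1  [load 270/300]
  50 → disc 2  [load 270/300]
  70 → disc 3 (new)  [load 70/300]
  70 → disc 3  [load 140/300]
  50 → disc 3  [load 190/300]
  30 → disc 1  [load 300/300]
  50 → disc 3  [load 240/300]
  30 → disc 2  [load 300/300]
3 discs opened.

3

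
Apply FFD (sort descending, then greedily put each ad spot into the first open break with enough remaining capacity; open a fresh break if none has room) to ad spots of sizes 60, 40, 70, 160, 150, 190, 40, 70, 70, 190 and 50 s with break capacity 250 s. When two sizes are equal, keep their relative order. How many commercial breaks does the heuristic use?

5

Sorted descending: 190, 190, 160, 150, 70, 70, 70, 60, 50, 40, 40.
  190 → break 1 (new)  [load 190/250]
  190 → break 2 (new)  [load 190/250]
  160 → break 3 (new)  [load 160/250]
  150 → break 4 (new)  [load 150/250]
  70 → break 3  [load 230/250]
  70 → break 4  [load 220/250]
  70 → break 5 (new)  [load 70/250]
  60 → break 1  [load 250/250]
  50 → break 2  [load 240/250]
  40 → break 5  [load 110/250]
  40 → break 5  [load 150/250]
5 commercial breaks opened.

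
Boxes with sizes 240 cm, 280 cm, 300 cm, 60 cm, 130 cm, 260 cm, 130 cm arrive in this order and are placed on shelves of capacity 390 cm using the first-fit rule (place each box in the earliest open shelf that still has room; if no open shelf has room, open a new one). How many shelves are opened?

5

  240 → shelf 1 (new)  [load 240/390]
  280 → shelf 2 (new)  [load 280/390]
  300 → shelf 3 (new)  [load 300/390]
  60 → shelf 1  [load 300/390]
  130 → shelf 4 (new)  [load 130/390]
  260 → shelf 4  [load 390/390]
  130 → shelf 5 (new)  [load 130/390]
5 shelves opened.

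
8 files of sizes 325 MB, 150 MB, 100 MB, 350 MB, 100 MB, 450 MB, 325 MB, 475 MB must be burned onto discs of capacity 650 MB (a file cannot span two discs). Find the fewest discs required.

4

Total = 475 + 450 + 350 + 325 + 325 + 150 + 100 + 100 = 2275 MB.
Lower bound: ⌈2275/650⌉ = 4 discs.
A packing using 4 discs:
  disc 1: 475 + 150 = 625
  disc 2: 450 + 100 + 100 = 650
  disc 3: 350 = 350
  disc 4: 325 + 325 = 650
This matches the lower bound, so 4 is optimal.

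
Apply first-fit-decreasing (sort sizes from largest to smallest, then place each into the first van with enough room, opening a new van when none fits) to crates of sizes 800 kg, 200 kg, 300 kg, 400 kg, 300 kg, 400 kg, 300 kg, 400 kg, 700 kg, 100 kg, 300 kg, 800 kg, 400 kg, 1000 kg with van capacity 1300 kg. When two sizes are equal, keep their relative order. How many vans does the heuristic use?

Sorted descending: 1000, 800, 800, 700, 400, 400, 400, 400, 300, 300, 300, 300, 200, 100.
  1000 → van 1 (new)  [load 1000/1300]
  800 → van 2 (new)  [load 800/1300]
  800 → van 3 (new)  [load 800/1300]
  700 → van 4 (new)  [load 700/1300]
  400 → van 2  [load 1200/1300]
  400 → van 3  [load 1200/1300]
  400 → van 4  [load 1100/1300]
  400 → van 5 (new)  [load 400/1300]
  300 → van 1  [load 1300/1300]
  300 → van 5  [load 700/1300]
  300 → van 5  [load 1000/1300]
  300 → van 5  [load 1300/1300]
  200 → van 4  [load 1300/1300]
  100 → van 2  [load 1300/1300]
5 vans opened.

5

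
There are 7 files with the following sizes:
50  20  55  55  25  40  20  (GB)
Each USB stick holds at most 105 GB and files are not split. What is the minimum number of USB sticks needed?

Total = 55 + 55 + 50 + 40 + 25 + 20 + 20 = 265 GB.
Lower bound: ⌈265/105⌉ = 3 USB sticks.
A packing using 3 USB sticks:
  USB stick 1: 55 + 50 = 105
  USB stick 2: 55 + 40 = 95
  USB stick 3: 25 + 20 + 20 = 65
This matches the lower bound, so 3 is optimal.

3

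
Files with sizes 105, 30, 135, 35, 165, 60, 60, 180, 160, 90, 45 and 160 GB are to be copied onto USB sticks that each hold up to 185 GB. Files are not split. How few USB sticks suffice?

Total = 180 + 165 + 160 + 160 + 135 + 105 + 90 + 60 + 60 + 45 + 35 + 30 = 1225 GB.
Lower bound: ⌈1225/185⌉ = 7 USB sticks.
A packing using 8 USB sticks:
  USB stick 1: 180 = 180
  USB stick 2: 165 = 165
  USB stick 3: 160 = 160
  USB stick 4: 160 = 160
  USB stick 5: 135 + 45 = 180
  USB stick 6: 105 + 60 = 165
  USB stick 7: 90 + 60 + 35 = 185
  USB stick 8: 30 = 30
No arrangement into 7 USB sticks stays within capacity, so 8 is optimal.

8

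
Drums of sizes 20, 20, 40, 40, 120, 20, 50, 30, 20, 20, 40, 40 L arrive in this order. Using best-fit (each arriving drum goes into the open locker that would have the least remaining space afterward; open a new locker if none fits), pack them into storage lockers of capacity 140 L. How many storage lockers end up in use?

4

  20 → locker 1 (new)  [load 20/140]
  20 → locker 1  [load 40/140]
  40 → locker 1  [load 80/140]
  40 → locker 1  [load 120/140]
  120 → locker 2 (new)  [load 120/140]
  20 → locker 1  [load 140/140]
  50 → locker 3 (new)  [load 50/140]
  30 → locker 3  [load 80/140]
  20 → locker 2  [load 140/140]
  20 → locker 3  [load 100/140]
  40 → locker 3  [load 140/140]
  40 → locker 4 (new)  [load 40/140]
4 storage lockers opened.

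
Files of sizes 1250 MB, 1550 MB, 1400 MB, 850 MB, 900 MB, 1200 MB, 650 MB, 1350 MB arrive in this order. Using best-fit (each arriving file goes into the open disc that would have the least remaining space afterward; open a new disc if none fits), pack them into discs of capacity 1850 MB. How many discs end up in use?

  1250 → disc 1 (new)  [load 1250/1850]
  1550 → disc 2 (new)  [load 1550/1850]
  1400 → disc 3 (new)  [load 1400/1850]
  850 → disc 4 (new)  [load 850/1850]
  900 → disc 4  [load 1750/1850]
  1200 → disc 5 (new)  [load 1200/1850]
  650 → disc 5  [load 1850/1850]
  1350 → disc 6 (new)  [load 1350/1850]
6 discs opened.

6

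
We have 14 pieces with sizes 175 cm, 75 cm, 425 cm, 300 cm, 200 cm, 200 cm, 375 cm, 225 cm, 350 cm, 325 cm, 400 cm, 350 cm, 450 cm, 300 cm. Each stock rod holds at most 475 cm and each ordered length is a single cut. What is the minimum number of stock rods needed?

11

Total = 450 + 425 + 400 + 375 + 350 + 350 + 325 + 300 + 300 + 225 + 200 + 200 + 175 + 75 = 4150 cm.
Lower bound: ⌈4150/475⌉ = 9 stock rods.
A packing using 11 stock rods:
  stock rod 1: 450 = 450
  stock rod 2: 425 = 425
  stock rod 3: 400 + 75 = 475
  stock rod 4: 375 = 375
  stock rod 5: 350 = 350
  stock rod 6: 350 = 350
  stock rod 7: 325 = 325
  stock rod 8: 300 + 175 = 475
  stock rod 9: 300 = 300
  stock rod 10: 225 + 200 = 425
  stock rod 11: 200 = 200
No arrangement into 10 stock rods stays within capacity, so 11 is optimal.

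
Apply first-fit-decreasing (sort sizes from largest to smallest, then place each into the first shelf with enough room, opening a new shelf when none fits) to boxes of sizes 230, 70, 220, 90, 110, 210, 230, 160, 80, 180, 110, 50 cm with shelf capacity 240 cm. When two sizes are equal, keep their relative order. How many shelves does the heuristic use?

8

Sorted descending: 230, 230, 220, 210, 180, 160, 110, 110, 90, 80, 70, 50.
  230 → shelf 1 (new)  [load 230/240]
  230 → shelf 2 (new)  [load 230/240]
  220 → shelf 3 (new)  [load 220/240]
  210 → shelf 4 (new)  [load 210/240]
  180 → shelf 5 (new)  [load 180/240]
  160 → shelf 6 (new)  [load 160/240]
  110 → shelf 7 (new)  [load 110/240]
  110 → shelf 7  [load 220/240]
  90 → shelf 8 (new)  [load 90/240]
  80 → shelf 6  [load 240/240]
  70 → shelf 8  [load 160/240]
  50 → shelf 5  [load 230/240]
8 shelves opened.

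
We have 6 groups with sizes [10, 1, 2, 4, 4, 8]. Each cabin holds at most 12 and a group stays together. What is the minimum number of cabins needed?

Total = 10 + 8 + 4 + 4 + 2 + 1 = 29.
Lower bound: ⌈29/12⌉ = 3 cabins.
A packing using 3 cabins:
  cabin 1: 10 + 2 = 12
  cabin 2: 8 + 4 = 12
  cabin 3: 4 + 1 = 5
This matches the lower bound, so 3 is optimal.

3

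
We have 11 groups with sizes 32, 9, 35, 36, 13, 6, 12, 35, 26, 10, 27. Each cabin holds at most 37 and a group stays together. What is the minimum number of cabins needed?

7

Total = 36 + 35 + 35 + 32 + 27 + 26 + 13 + 12 + 10 + 9 + 6 = 241.
Lower bound: ⌈241/37⌉ = 7 cabins.
A packing using 7 cabins:
  cabin 1: 36 = 36
  cabin 2: 35 = 35
  cabin 3: 35 = 35
  cabin 4: 32 = 32
  cabin 5: 27 + 10 = 37
  cabin 6: 26 + 9 = 35
  cabin 7: 13 + 12 + 6 = 31
This matches the lower bound, so 7 is optimal.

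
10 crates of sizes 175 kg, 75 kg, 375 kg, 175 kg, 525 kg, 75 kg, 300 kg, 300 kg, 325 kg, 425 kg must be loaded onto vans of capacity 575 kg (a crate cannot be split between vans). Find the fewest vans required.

Total = 525 + 425 + 375 + 325 + 300 + 300 + 175 + 175 + 75 + 75 = 2750 kg.
Lower bound: ⌈2750/575⌉ = 5 vans.
Also, 6 crates each exceed 575/2 kg, and no two of those can share a van, so at least 6 vans are needed.
A packing using 6 vans:
  van 1: 525 = 525
  van 2: 425 + 75 + 75 = 575
  van 3: 375 + 175 = 550
  van 4: 325 + 175 = 500
  van 5: 300 = 300
  van 6: 300 = 300
This matches the lower bound, so 6 is optimal.

6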